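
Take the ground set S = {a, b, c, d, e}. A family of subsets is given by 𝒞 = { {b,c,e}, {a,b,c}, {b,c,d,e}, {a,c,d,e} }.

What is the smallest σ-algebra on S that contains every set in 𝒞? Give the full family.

Start: 𝒞 ∪ {∅, S} = { {}, {a,b,c}, {b,c,e}, {a,c,d,e}, {b,c,d,e}, S }.
Round 1 (5 new):
  {a}  = S∖{b,c,d,e}
  {b}  = S∖{a,c,d,e}
  {a,d}  = S∖{b,c,e}
  {d,e}  = S∖{a,b,c}
  {a,b,c,e}  = {b,c,e} ∪ {a,b,c}
Round 2 adds 6:
  {d}  = S∖{a,b,c,e}
  {a,b}  = {b} ∪ {a}
  {a,b,d}  = {b} ∪ {a,d}
  {a,d,e}  = {d,e} ∪ {a,d}
  {b,d,e}  = {b} ∪ {d,e}
  {a,b,c,d}  = {a,b,c} ∪ {a,d}
Round 3 adds 7:
  {e}  = S∖{a,b,c,d}
  {a,c}  = S∖{b,d,e}
  {b,c}  = S∖{a,d,e}
  {b,d}  = {d} ∪ {b}
  {c,e}  = S∖{a,b,d}
  {c,d,e}  = S∖{a,b}
  {a,b,d,e}  = {d,e} ∪ {a,b}
Round 4 adds 7:
  {c}  = S∖{a,b,d,e}
  {a,e}  = {e} ∪ {a}
  {b,e}  = {b} ∪ {e}
  {a,b,e}  = {a,b} ∪ {e}
  {a,c,d}  = {a,d} ∪ {a,c}
  {a,c,e}  = S∖{b,d}
  {b,c,d}  = {b,c} ∪ {d}
Round 5 adds 1:
  {c,d}  = S∖{a,b,e}
Round 6: already closed under ᶜ and ∪.

|σ(𝒞)| = 32.  σ(𝒞) = { {}, {a}, {b}, {c}, {d}, {e}, {a,b}, {a,c}, {a,d}, {a,e}, {b,c}, {b,d}, {b,e}, {c,d}, {c,e}, {d,e}, {a,b,c}, {a,b,d}, {a,b,e}, {a,c,d}, {a,c,e}, {a,d,e}, {b,c,d}, {b,c,e}, {b,d,e}, {c,d,e}, {a,b,c,d}, {a,b,c,e}, {a,b,d,e}, {a,c,d,e}, {b,c,d,e}, S }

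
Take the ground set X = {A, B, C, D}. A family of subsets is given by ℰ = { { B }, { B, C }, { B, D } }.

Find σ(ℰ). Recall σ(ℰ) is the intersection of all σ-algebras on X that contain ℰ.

σ(ℰ) (16 sets): { {  }, { A }, { B }, { C }, { D }, { A, B }, { A, C }, { A, D }, { B, C }, { B, D }, { C, D }, { A, B, C }, { A, B, D }, { A, C, D }, { B, C, D }, X }

Working:
Take S₀ = ℰ ∪ {∅, X} = { {  }, { B }, { B, C }, { B, D }, X }.
Round 1: +4 →
  { A, C }  = ᶜ of { B, D }
  { A, D }  = ᶜ of { B, C }
  { A, C, D }  = ᶜ of { B }
  { B, C, D }  = { B, C } ∪ { B, D }
  [9 total]
Round 2 adds 3:
  { A }  = ᶜ of { B, C, D }
  { A, B, C }  = { B } ∪ { A, C }
  { A, B, D }  = { B } ∪ { A, D }
  [12 total]
Round 3: +3 →
  { C }  = ᶜ of { A, B, D }
  { D }  = ᶜ of { A, B, C }
  { A, B }  = { B } ∪ { A }
  [15 total]
Round 4 adds 1:
  { C, D }  = ᶜ of { A, B }
  [16 total]
Round 5: no new sets; the family is a σ-algebra.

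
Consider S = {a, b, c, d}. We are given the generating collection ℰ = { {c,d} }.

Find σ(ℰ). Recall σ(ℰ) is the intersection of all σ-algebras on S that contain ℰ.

Start: ℰ ∪ {∅, S} = { {}, {c,d}, S }.
Step 1 adds 1:
  {a,b}  = ᶜ of {c,d}
  (now 4)
Step 2 adds nothing — fixpoint reached.

|σ(ℰ)| = 4.  σ(ℰ) = { {}, {a,b}, {c,d}, S }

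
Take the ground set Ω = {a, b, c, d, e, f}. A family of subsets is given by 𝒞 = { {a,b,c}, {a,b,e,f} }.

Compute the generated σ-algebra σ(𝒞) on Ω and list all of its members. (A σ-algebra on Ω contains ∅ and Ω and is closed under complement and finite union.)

Answer: σ(𝒞) = { ∅, {c}, {d}, {a,b}, {c,d}, {e,f}, {a,b,c}, {a,b,d}, {c,e,f}, {d,e,f}, {a,b,c,d}, {a,b,e,f}, {c,d,e,f}, {a,b,c,e,f}, {a,b,d,e,f}, Ω }

Working:
Start: 𝒞 ∪ {∅, Ω} = { ∅, {a,b,c}, {a,b,e,f}, Ω }.
Round 1: +3 →
  {c,d}  = Ω∖{a,b,e,f}
  {d,e,f}  = Ω∖{a,b,c}
  {a,b,c,e,f}  = {a,b,c} ∪ {a,b,e,f}
  — 7 sets.
Round 2: 4 new —
  {d}  = Ω∖{a,b,c,e,f}
  {a,b,c,d}  = {c,d} ∪ {a,b,c}
  {c,d,e,f}  = {c,d} ∪ {d,e,f}
  {a,b,d,e,f}  = {d,e,f} ∪ {a,b,e,f}
  — 11 sets.
Round 3 (3 new):
  {c}  = Ω∖{a,b,d,e,f}
  {a,b}  = Ω∖{c,d,e,f}
  {e,f}  = Ω∖{a,b,c,d}
  — 14 sets.
Round 4: 2 new —
  {a,b,d}  = {a,b} ∪ {d}
  {c,e,f}  = {c} ∪ {e,f}
  — 16 sets.
Round 5: no new sets; the family is a σ-algebra.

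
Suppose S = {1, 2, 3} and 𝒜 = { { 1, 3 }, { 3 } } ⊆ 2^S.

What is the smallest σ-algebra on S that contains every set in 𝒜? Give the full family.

σ(𝒜) (8 sets): { ∅, { 1 }, { 2 }, { 3 }, { 1, 2 }, { 1, 3 }, { 2, 3 }, S }

Working:
Take S₀ = 𝒜 ∪ {∅, S} = { ∅, { 3 }, { 1, 3 }, S }.
Round 1 adds 2:
  { 2 }  = complement { 1, 3 }
  { 1, 2 }  = complement { 3 }
  — 6 sets.
Round 2 (1 new):
  { 2, 3 }  = { 3 } ∪ { 2 }
  — 7 sets.
Round 3: +1 →
  { 1 }  = complement { 2, 3 }
  — 8 sets.
Round 4: closed — nothing new.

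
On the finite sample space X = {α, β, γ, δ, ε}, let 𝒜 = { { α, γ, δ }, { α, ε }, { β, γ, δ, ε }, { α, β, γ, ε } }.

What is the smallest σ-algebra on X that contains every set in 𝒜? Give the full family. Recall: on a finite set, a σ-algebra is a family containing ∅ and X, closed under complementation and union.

σ(𝒜) = { {  }, { α }, { β }, { γ }, { δ }, { ε }, { α, β }, { α, γ }, { α, δ }, { α, ε }, { β, γ }, { β, δ }, { β, ε }, { γ, δ }, { γ, ε }, { δ, ε }, { α, β, γ }, { α, β, δ }, { α, β, ε }, { α, γ, δ }, { α, γ, ε }, { α, δ, ε }, { β, γ, δ }, { β, γ, ε }, { β, δ, ε }, { γ, δ, ε }, { α, β, γ, δ }, { α, β, γ, ε }, { α, β, δ, ε }, { α, γ, δ, ε }, { β, γ, δ, ε }, X }

Derivation:
Take S₀ = 𝒜 ∪ {∅, X} = { {  }, { α, ε }, { α, γ, δ }, { α, β, γ, ε }, { β, γ, δ, ε }, X }.
Step 1: +5 →
  { α }  = complement { β, γ, δ, ε }
  { δ }  = complement { α, β, γ, ε }
  { β, ε }  = complement { α, γ, δ }
  { β, γ, δ }  = complement { α, ε }
  { α, γ, δ, ε }  = { α, γ, δ } ∪ { α, ε }
  — 11 sets.
Step 2 (6 new):
  { β }  = complement { α, γ, δ, ε }
  { α, δ }  = { δ } ∪ { α }
  { α, β, ε }  = { β, ε } ∪ { α, ε }
  { α, δ, ε }  = { α, ε } ∪ { δ }
  { β, δ, ε }  = { β, ε } ∪ { δ }
  { α, β, γ, δ }  = { α, γ, δ } ∪ { β, γ, δ }
  — 17 sets.
Step 3 adds 9:
  { ε }  = complement { α, β, γ, δ }
  { α, β }  = { β } ∪ { α }
  { α, γ }  = complement { β, δ, ε }
  { β, γ }  = complement { α, δ, ε }
  { β, δ }  = { δ } ∪ { β }
  { γ, δ }  = complement { α, β, ε }
  { α, β, δ }  = { α, δ } ∪ { β }
  { β, γ, ε }  = complement { α, δ }
  { α, β, δ, ε }  = { α, δ, ε } ∪ { β, ε }
  — 26 sets.
Step 4 (6 new):
  { γ }  = complement { α, β, δ, ε }
  { γ, ε }  = complement { α, β, δ }
  { δ, ε }  = { ε } ∪ { δ }
  { α, β, γ }  = { α, β } ∪ { β, γ }
  { α, γ, ε }  = complement { β, δ }
  { γ, δ, ε }  = complement { α, β }
  — 32 sets.
Step 5: no new sets; the family is a σ-algebra.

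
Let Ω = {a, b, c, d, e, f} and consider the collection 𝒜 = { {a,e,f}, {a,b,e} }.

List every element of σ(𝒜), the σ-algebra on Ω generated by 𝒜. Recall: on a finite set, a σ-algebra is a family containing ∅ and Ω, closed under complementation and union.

Initial family (4 sets): { ∅, {a,b,e}, {a,e,f}, Ω }.
Pass 1: +3 →
  {b,c,d}  = ᶜ of {a,e,f}
  {c,d,f}  = ᶜ of {a,b,e}
  {a,b,e,f}  = {a,e,f} ∪ {a,b,e}
Pass 2: 4 new —
  {c,d}  = ᶜ of {a,b,e,f}
  {b,c,d,f}  = {b,c,d} ∪ {c,d,f}
  {a,b,c,d,e}  = {a,b,e} ∪ {b,c,d}
  {a,c,d,e,f}  = {a,e,f} ∪ {c,d,f}
Pass 3: +3 →
  {b}  = ᶜ of {a,c,d,e,f}
  {f}  = ᶜ of {a,b,c,d,e}
  {a,e}  = ᶜ of {b,c,d,f}
Pass 4 (2 new):
  {b,f}  = {f} ∪ {b}
  {a,c,d,e}  = {c,d} ∪ {a,e}
Pass 5: already closed under ᶜ and ∪.

|σ(𝒜)| = 16.  σ(𝒜) = { ∅, {b}, {f}, {a,e}, {b,f}, {c,d}, {a,b,e}, {a,e,f}, {b,c,d}, {c,d,f}, {a,b,e,f}, {a,c,d,e}, {b,c,d,f}, {a,b,c,d,e}, {a,c,d,e,f}, Ω }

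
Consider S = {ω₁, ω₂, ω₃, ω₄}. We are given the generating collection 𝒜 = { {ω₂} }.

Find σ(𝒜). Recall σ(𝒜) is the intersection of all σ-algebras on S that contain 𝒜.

Start: 𝒜 ∪ {∅, S} = { ∅, {ω₂}, S }.
Step 1: +1 →
  {ω₁,ω₃,ω₄}  = S∖{ω₂}
  [4 total]
Step 2: already closed under ᶜ and ∪.

σ(𝒜) = { ∅, {ω₂}, {ω₁,ω₃,ω₄}, S }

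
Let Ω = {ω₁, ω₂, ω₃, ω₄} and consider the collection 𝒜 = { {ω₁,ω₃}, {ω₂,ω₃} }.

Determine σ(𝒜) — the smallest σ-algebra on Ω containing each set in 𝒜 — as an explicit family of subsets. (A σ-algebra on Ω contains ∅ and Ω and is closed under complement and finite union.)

Initial family (4 sets): { {}, {ω₁,ω₃}, {ω₂,ω₃}, Ω }.
Step 1 adds 3:
  {ω₁,ω₄}  = complement {ω₂,ω₃}
  {ω₂,ω₄}  = complement {ω₁,ω₃}
  {ω₁,ω₂,ω₃}  = {ω₁,ω₃} ∪ {ω₂,ω₃}
  — 7 sets.
Step 2 (4 new):
  {ω₄}  = complement {ω₁,ω₂,ω₃}
  {ω₁,ω₂,ω₄}  = {ω₁,ω₄} ∪ {ω₂,ω₄}
  {ω₁,ω₃,ω₄}  = {ω₁,ω₄} ∪ {ω₁,ω₃}
  {ω₂,ω₃,ω₄}  = {ω₂,ω₃} ∪ {ω₂,ω₄}
  — 11 sets.
Step 3 (3 new):
  {ω₁}  = complement {ω₂,ω₃,ω₄}
  {ω₂}  = complement {ω₁,ω₃,ω₄}
  {ω₃}  = complement {ω₁,ω₂,ω₄}
  — 14 sets.
Step 4 adds 2:
  {ω₁,ω₂}  = {ω₂} ∪ {ω₁}
  {ω₃,ω₄}  = {ω₃} ∪ {ω₄}
  — 16 sets.
Step 5: stable.

Therefore σ(𝒜) = { {}, {ω₁}, {ω₂}, {ω₃}, {ω₄}, {ω₁,ω₂}, {ω₁,ω₃}, {ω₁,ω₄}, {ω₂,ω₃}, {ω₂,ω₄}, {ω₃,ω₄}, {ω₁,ω₂,ω₃}, {ω₁,ω₂,ω₄}, {ω₁,ω₃,ω₄}, {ω₂,ω₃,ω₄}, Ω } (|σ(𝒜)| = 16).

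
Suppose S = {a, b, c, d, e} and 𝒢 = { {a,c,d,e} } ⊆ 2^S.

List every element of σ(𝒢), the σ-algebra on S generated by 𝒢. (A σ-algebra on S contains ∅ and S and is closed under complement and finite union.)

|σ(𝒢)| = 4.  σ(𝒢) = { {}, {b}, {a,c,d,e}, S }

Derivation:
Initial family (3 sets): { {}, {a,c,d,e}, S }.
Round 1: 1 new —
  {b}  = {a,c,d,e}ᶜ
  [4 total]
After Round 2 the family is unchanged; done.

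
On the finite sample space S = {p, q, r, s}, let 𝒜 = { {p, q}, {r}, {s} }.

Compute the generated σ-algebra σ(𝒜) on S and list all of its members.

Answer: σ(𝒜) = { {}, {r}, {s}, {p, q}, {r, s}, {p, q, r}, {p, q, s}, S }

Trace:
Take S₀ = 𝒜 ∪ {∅, S} = { {}, {r}, {s}, {p, q}, S }.
Round 1 adds 3:
  {r, s}  = {p, q}ᶜ
  {p, q, r}  = {s}ᶜ
  {p, q, s}  = {r}ᶜ
  (now 8)
Round 2: no new sets; the family is a σ-algebra.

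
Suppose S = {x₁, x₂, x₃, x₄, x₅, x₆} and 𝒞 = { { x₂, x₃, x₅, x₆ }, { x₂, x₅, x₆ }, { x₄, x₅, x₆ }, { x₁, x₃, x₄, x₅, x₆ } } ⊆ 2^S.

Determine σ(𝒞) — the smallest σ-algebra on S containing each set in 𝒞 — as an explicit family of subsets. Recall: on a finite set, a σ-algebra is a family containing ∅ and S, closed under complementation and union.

σ(𝒞) = { {  }, { x₁ }, { x₂ }, { x₃ }, { x₄ }, { x₁, x₂ }, { x₁, x₃ }, { x₁, x₄ }, { x₂, x₃ }, { x₂, x₄ }, { x₃, x₄ }, { x₅, x₆ }, { x₁, x₂, x₃ }, { x₁, x₂, x₄ }, { x₁, x₃, x₄ }, { x₁, x₅, x₆ }, { x₂, x₃, x₄ }, { x₂, x₅, x₆ }, { x₃, x₅, x₆ }, { x₄, x₅, x₆ }, { x₁, x₂, x₃, x₄ }, { x₁, x₂, x₅, x₆ }, { x₁, x₃, x₅, x₆ }, { x₁, x₄, x₅, x₆ }, { x₂, x₃, x₅, x₆ }, { x₂, x₄, x₅, x₆ }, { x₃, x₄, x₅, x₆ }, { x₁, x₂, x₃, x₅, x₆ }, { x₁, x₂, x₄, x₅, x₆ }, { x₁, x₃, x₄, x₅, x₆ }, { x₂, x₃, x₄, x₅, x₆ }, S }

Derivation:
Seed the family with 𝒞 together with ∅ and S: { {  }, { x₂, x₅, x₆ }, { x₄, x₅, x₆ }, { x₂, x₃, x₅, x₆ }, { x₁, x₃, x₄, x₅, x₆ }, S }.
Pass 1: 6 new —
  { x₂ }  = complement { x₁, x₃, x₄, x₅, x₆ }
  { x₁, x₄ }  = complement { x₂, x₃, x₅, x₆ }
  { x₁, x₂, x₃ }  = complement { x₄, x₅, x₆ }
  { x₁, x₃, x₄ }  = complement { x₂, x₅, x₆ }
  { x₂, x₄, x₅, x₆ }  = { x₂, x₅, x₆ } ∪ { x₄, x₅, x₆ }
  { x₂, x₃, x₄, x₅, x₆ }  = { x₄, x₅, x₆ } ∪ { x₂, x₃, x₅, x₆ }
Pass 2 (7 new):
  { x₁ }  = complement { x₂, x₃, x₄, x₅, x₆ }
  { x₁, x₃ }  = complement { x₂, x₄, x₅, x₆ }
  { x₁, x₂, x₄ }  = { x₂ } ∪ { x₁, x₄ }
  { x₁, x₂, x₃, x₄ }  = { x₁, x₂, x₃ } ∪ { x₁, x₃, x₄ }
  { x₁, x₄, x₅, x₆ }  = { x₁, x₄ } ∪ { x₄, x₅, x₆ }
  { x₁, x₂, x₃, x₅, x₆ }  = { x₁, x₂, x₃ } ∪ { x₂, x₅, x₆ }
  { x₁, x₂, x₄, x₅, x₆ }  = { x₂, x₅, x₆ } ∪ { x₁, x₄ }
Pass 3 adds 7:
  { x₃ }  = complement { x₁, x₂, x₄, x₅, x₆ }
  { x₄ }  = complement { x₁, x₂, x₃, x₅, x₆ }
  { x₁, x₂ }  = { x₂ } ∪ { x₁ }
  { x₂, x₃ }  = complement { x₁, x₄, x₅, x₆ }
  { x₅, x₆ }  = complement { x₁, x₂, x₃, x₄ }
  { x₃, x₅, x₆ }  = complement { x₁, x₂, x₄ }
  { x₁, x₂, x₅, x₆ }  = { x₂, x₅, x₆ } ∪ { x₁ }
Pass 4: 6 new —
  { x₂, x₄ }  = { x₂ } ∪ { x₄ }
  { x₃, x₄ }  = complement { x₁, x₂, x₅, x₆ }
  { x₁, x₅, x₆ }  = { x₅, x₆ } ∪ { x₁ }
  { x₂, x₃, x₄ }  = { x₂, x₃ } ∪ { x₄ }
  { x₁, x₃, x₅, x₆ }  = { x₅, x₆ } ∪ { x₁, x₃ }
  { x₃, x₄, x₅, x₆ }  = complement { x₁, x₂ }
After Pass 5 the family is unchanged; done.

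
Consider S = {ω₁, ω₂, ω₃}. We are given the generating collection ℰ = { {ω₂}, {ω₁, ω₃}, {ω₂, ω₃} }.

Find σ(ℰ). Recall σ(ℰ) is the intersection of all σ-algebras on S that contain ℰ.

Begin from { ∅, {ω₂}, {ω₁, ω₃}, {ω₂, ω₃}, S } (that is, ℰ plus ∅ and S).
Step 1 adds 1:
  {ω₁}  = complement {ω₂, ω₃}
  (now 6)
Step 2 (1 new):
  {ω₁, ω₂}  = {ω₂} ∪ {ω₁}
  (now 7)
Step 3 adds 1:
  {ω₃}  = complement {ω₁, ω₂}
  (now 8)
Step 4: already closed under ᶜ and ∪.

Therefore σ(ℰ) = { ∅, {ω₁}, {ω₂}, {ω₃}, {ω₁, ω₂}, {ω₁, ω₃}, {ω₂, ω₃}, S } (|σ(ℰ)| = 8).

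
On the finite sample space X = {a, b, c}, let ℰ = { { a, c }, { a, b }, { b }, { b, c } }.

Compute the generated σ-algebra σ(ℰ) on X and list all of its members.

σ(ℰ) (8 sets): { ∅, { a }, { b }, { c }, { a, b }, { a, c }, { b, c }, X }

Derivation:
Seed the family with ℰ together with ∅ and X: { ∅, { b }, { a, b }, { a, c }, { b, c }, X }.
Round 1. New:
  { a }  = X∖{ b, c }
  { c }  = X∖{ a, b }
  |family| = 8
After Round 2 the family is unchanged; done.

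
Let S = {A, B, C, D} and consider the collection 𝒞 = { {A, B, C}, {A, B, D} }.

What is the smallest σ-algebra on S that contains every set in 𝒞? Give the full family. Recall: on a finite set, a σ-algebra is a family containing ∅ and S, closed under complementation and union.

σ(𝒞) (8 sets): { ∅, {C}, {D}, {A, B}, {C, D}, {A, B, C}, {A, B, D}, S }

Trace:
Take S₀ = 𝒞 ∪ {∅, S} = { ∅, {A, B, C}, {A, B, D}, S }.
Iteration 1: +2 →
  {C}  = S∖{A, B, D}
  {D}  = S∖{A, B, C}
Iteration 2. New:
  {C, D}  = {C} ∪ {D}
Iteration 3: +1 →
  {A, B}  = S∖{C, D}
Iteration 4 adds nothing — fixpoint reached.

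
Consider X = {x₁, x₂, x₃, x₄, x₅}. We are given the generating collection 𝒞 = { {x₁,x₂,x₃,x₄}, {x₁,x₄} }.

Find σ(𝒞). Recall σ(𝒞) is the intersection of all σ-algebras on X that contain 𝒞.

Answer: σ(𝒞) = { {}, {x₅}, {x₁,x₄}, {x₂,x₃}, {x₁,x₄,x₅}, {x₂,x₃,x₅}, {x₁,x₂,x₃,x₄}, X }

Working:
Initial family (4 sets): { {}, {x₁,x₄}, {x₁,x₂,x₃,x₄}, X }.
Round 1 adds 2:
  {x₅}  = {x₁,x₂,x₃,x₄}ᶜ
  {x₂,x₃,x₅}  = {x₁,x₄}ᶜ
  — 6 sets.
Round 2. New:
  {x₁,x₄,x₅}  = {x₁,x₄} ∪ {x₅}
  — 7 sets.
Round 3. New:
  {x₂,x₃}  = {x₁,x₄,x₅}ᶜ
  — 8 sets.
Round 4: stable.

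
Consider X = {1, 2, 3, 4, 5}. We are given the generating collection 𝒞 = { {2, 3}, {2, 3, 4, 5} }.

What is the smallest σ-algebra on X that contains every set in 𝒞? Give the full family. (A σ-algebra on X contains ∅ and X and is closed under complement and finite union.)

Seed the family with 𝒞 together with ∅ and X: { {}, {2, 3}, {2, 3, 4, 5}, X }.
Step 1: +2 →
  {1}  = {2, 3, 4, 5}ᶜ
  {1, 4, 5}  = {2, 3}ᶜ
  [6 total]
Step 2: 1 new —
  {1, 2, 3}  = {2, 3} ∪ {1}
  [7 total]
Step 3 adds 1:
  {4, 5}  = {1, 2, 3}ᶜ
  [8 total]
After Step 4 the family is unchanged; done.

σ(𝒞) = { {}, {1}, {2, 3}, {4, 5}, {1, 2, 3}, {1, 4, 5}, {2, 3, 4, 5}, X }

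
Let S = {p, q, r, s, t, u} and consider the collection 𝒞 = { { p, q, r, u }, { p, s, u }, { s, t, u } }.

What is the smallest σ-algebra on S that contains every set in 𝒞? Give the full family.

σ(𝒞) (32 sets): { ∅, { p }, { s }, { t }, { u }, { p, s }, { p, t }, { p, u }, { q, r }, { s, t }, { s, u }, { t, u }, { p, q, r }, { p, s, t }, { p, s, u }, { p, t, u }, { q, r, s }, { q, r, t }, { q, r, u }, { s, t, u }, { p, q, r, s }, { p, q, r, t }, { p, q, r, u }, { p, s, t, u }, { q, r, s, t }, { q, r, s, u }, { q, r, t, u }, { p, q, r, s, t }, { p, q, r, s, u }, { p, q, r, t, u }, { q, r, s, t, u }, S }

Working:
Start: 𝒞 ∪ {∅, S} = { ∅, { p, s, u }, { s, t, u }, { p, q, r, u }, S }.
Round 1. New:
  { s, t }  = ᶜ of { p, q, r, u }
  { p, q, r }  = ᶜ of { s, t, u }
  { q, r, t }  = ᶜ of { p, s, u }
  { p, s, t, u }  = { p, s, u } ∪ { s, t, u }
  { p, q, r, s, u }  = { p, s, u } ∪ { p, q, r, u }
  (now 10)
Round 2. New:
  { t }  = ᶜ of { p, q, r, s, u }
  { q, r }  = ᶜ of { p, s, t, u }
  { p, q, r, t }  = { p, q, r } ∪ { q, r, t }
  { q, r, s, t }  = { s, t } ∪ { q, r, t }
  { p, q, r, s, t }  = { p, q, r } ∪ { s, t }
  { p, q, r, t, u }  = { p, q, r, u } ∪ { q, r, t }
  { q, r, s, t, u }  = { q, r, t } ∪ { s, t, u }
  (now 17)
Round 3. New:
  { p }  = ᶜ of { q, r, s, t, u }
  { s }  = ᶜ of { p, q, r, t, u }
  { u }  = ᶜ of { p, q, r, s, t }
  { p, u }  = ᶜ of { q, r, s, t }
  { s, u }  = ᶜ of { p, q, r, t }
  (now 22)
Round 4: +10 →
  { p, s }  = { p } ∪ { s }
  { p, t }  = { p } ∪ { t }
  { t, u }  = { u } ∪ { t }
  { p, s, t }  = { p } ∪ { s, t }
  { p, t, u }  = { p, u } ∪ { t }
  { q, r, s }  = { q, r } ∪ { s }
  { q, r, u }  = { u } ∪ { q, r }
  { p, q, r, s }  = { p, q, r } ∪ { s }
  { q, r, s, u }  = { q, r } ∪ { s, u }
  { q, r, t, u }  = { u } ∪ { q, r, t }
  (now 32)
After Round 5 the family is unchanged; done.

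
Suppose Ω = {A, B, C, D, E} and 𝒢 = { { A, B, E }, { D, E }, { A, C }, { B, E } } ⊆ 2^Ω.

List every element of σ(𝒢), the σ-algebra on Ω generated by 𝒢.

|σ(𝒢)| = 32.  σ(𝒢) = { {  }, { A }, { B }, { C }, { D }, { E }, { A, B }, { A, C }, { A, D }, { A, E }, { B, C }, { B, D }, { B, E }, { C, D }, { C, E }, { D, E }, { A, B, C }, { A, B, D }, { A, B, E }, { A, C, D }, { A, C, E }, { A, D, E }, { B, C, D }, { B, C, E }, { B, D, E }, { C, D, E }, { A, B, C, D }, { A, B, C, E }, { A, B, D, E }, { A, C, D, E }, { B, C, D, E }, Ω }

Trace:
Initial family (6 sets): { {  }, { A, C }, { B, E }, { D, E }, { A, B, E }, Ω }.
Iteration 1: 7 new —
  { C, D }  = { A, B, E }ᶜ
  { A, B, C }  = { D, E }ᶜ
  { A, C, D }  = { B, E }ᶜ
  { B, D, E }  = { A, C }ᶜ
  { A, B, C, E }  = { A, B, E } ∪ { A, C }
  { A, B, D, E }  = { D, E } ∪ { A, B, E }
  { A, C, D, E }  = { D, E } ∪ { A, C }
  (now 13)
Iteration 2 adds 6:
  { B }  = { A, C, D, E }ᶜ
  { C }  = { A, B, D, E }ᶜ
  { D }  = { A, B, C, E }ᶜ
  { C, D, E }  = { C, D } ∪ { D, E }
  { A, B, C, D }  = { C, D } ∪ { A, B, C }
  { B, C, D, E }  = { B, E } ∪ { C, D }
  (now 19)
Iteration 3 (7 new):
  { A }  = { B, C, D, E }ᶜ
  { E }  = { A, B, C, D }ᶜ
  { A, B }  = { C, D, E }ᶜ
  { B, C }  = { B } ∪ { C }
  { B, D }  = { B } ∪ { D }
  { B, C, D }  = { C, D } ∪ { B }
  { B, C, E }  = { B, E } ∪ { C }
  (now 26)
Iteration 4 adds 6:
  { A, D }  = { B, C, E }ᶜ
  { A, E }  = { B, C, D }ᶜ
  { C, E }  = { E } ∪ { C }
  { A, B, D }  = { A, B } ∪ { D }
  { A, C, E }  = { B, D }ᶜ
  { A, D, E }  = { B, C }ᶜ
  (now 32)
Iteration 5: stable.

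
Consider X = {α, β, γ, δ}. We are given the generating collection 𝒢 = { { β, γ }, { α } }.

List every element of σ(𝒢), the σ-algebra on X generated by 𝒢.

σ(𝒢) = { {  }, { α }, { δ }, { α, δ }, { β, γ }, { α, β, γ }, { β, γ, δ }, X }

Check:
Begin from { {  }, { α }, { β, γ }, X } (that is, 𝒢 plus ∅ and X).
Step 1. New:
  { α, δ }  = { β, γ }ᶜ
  { α, β, γ }  = { α } ∪ { β, γ }
  { β, γ, δ }  = { α }ᶜ
  (now 7)
Step 2 adds 1:
  { δ }  = { α, β, γ }ᶜ
  (now 8)
Step 3: stable.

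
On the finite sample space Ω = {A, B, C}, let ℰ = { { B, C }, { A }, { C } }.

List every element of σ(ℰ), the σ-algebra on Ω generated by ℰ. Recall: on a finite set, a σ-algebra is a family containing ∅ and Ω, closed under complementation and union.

Start: ℰ ∪ {∅, Ω} = { ∅, { A }, { C }, { B, C }, Ω }.
Round 1. New:
  { A, B }  = Ω∖{ C }
  { A, C }  = { C } ∪ { A }
  [7 total]
Round 2 (1 new):
  { B }  = Ω∖{ A, C }
  [8 total]
Round 3: stable.

Hence σ(ℰ) has 8 members: { ∅, { A }, { B }, { C }, { A, B }, { A, C }, { B, C }, Ω }.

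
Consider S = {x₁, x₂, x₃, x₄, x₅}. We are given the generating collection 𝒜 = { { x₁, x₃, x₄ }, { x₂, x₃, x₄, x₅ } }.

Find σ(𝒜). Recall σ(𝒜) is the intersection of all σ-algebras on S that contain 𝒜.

σ(𝒜) (8 sets): { {}, { x₁ }, { x₂, x₅ }, { x₃, x₄ }, { x₁, x₂, x₅ }, { x₁, x₃, x₄ }, { x₂, x₃, x₄, x₅ }, S }

Trace:
Begin from { {}, { x₁, x₃, x₄ }, { x₂, x₃, x₄, x₅ }, S } (that is, 𝒜 plus ∅ and S).
Step 1: +2 →
  { x₁ }  = complement { x₂, x₃, x₄, x₅ }
  { x₂, x₅ }  = complement { x₁, x₃, x₄ }
  [6 total]
Step 2 adds 1:
  { x₁, x₂, x₅ }  = { x₂, x₅ } ∪ { x₁ }
  [7 total]
Step 3. New:
  { x₃, x₄ }  = complement { x₁, x₂, x₅ }
  [8 total]
Step 4: stable.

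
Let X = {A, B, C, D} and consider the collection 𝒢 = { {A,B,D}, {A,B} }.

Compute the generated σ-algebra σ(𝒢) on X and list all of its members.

Begin from { ∅, {A,B}, {A,B,D}, X } (that is, 𝒢 plus ∅ and X).
Step 1: +2 →
  {C}  = ᶜ of {A,B,D}
  {C,D}  = ᶜ of {A,B}
  |family| = 6
Step 2: 1 new —
  {A,B,C}  = {C} ∪ {A,B}
  |family| = 7
Step 3 (1 new):
  {D}  = ᶜ of {A,B,C}
  |family| = 8
Step 4: closed — nothing new.

Therefore σ(𝒢) = { ∅, {C}, {D}, {A,B}, {C,D}, {A,B,C}, {A,B,D}, X } (|σ(𝒢)| = 8).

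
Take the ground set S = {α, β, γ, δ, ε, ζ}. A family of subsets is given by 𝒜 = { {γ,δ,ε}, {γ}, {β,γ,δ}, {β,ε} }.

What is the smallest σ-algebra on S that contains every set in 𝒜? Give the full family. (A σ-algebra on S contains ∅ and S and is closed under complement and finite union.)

Initial family (6 sets): { {}, {γ}, {β,ε}, {β,γ,δ}, {γ,δ,ε}, S }.
Round 1 (6 new):
  {α,β,ζ}  = S∖{γ,δ,ε}
  {α,ε,ζ}  = S∖{β,γ,δ}
  {β,γ,ε}  = {γ} ∪ {β,ε}
  {α,γ,δ,ζ}  = S∖{β,ε}
  {β,γ,δ,ε}  = {β,ε} ∪ {γ,δ,ε}
  {α,β,δ,ε,ζ}  = S∖{γ}
  — 12 sets.
Round 2: 8 new —
  {α,ζ}  = S∖{β,γ,δ,ε}
  {α,δ,ζ}  = S∖{β,γ,ε}
  {α,β,γ,ζ}  = {γ} ∪ {α,β,ζ}
  {α,β,ε,ζ}  = {β,ε} ∪ {α,ε,ζ}
  {α,γ,ε,ζ}  = {γ} ∪ {α,ε,ζ}
  {α,β,γ,δ,ζ}  = {β,γ,δ} ∪ {α,γ,δ,ζ}
  {α,β,γ,ε,ζ}  = {β,γ,ε} ∪ {α,ε,ζ}
  {α,γ,δ,ε,ζ}  = {γ,δ,ε} ∪ {α,ε,ζ}
  — 20 sets.
Round 3: 9 new —
  {β}  = S∖{α,γ,δ,ε,ζ}
  {δ}  = S∖{α,β,γ,ε,ζ}
  {ε}  = S∖{α,β,γ,δ,ζ}
  {β,δ}  = S∖{α,γ,ε,ζ}
  {γ,δ}  = S∖{α,β,ε,ζ}
  {δ,ε}  = S∖{α,β,γ,ζ}
  {α,γ,ζ}  = {α,ζ} ∪ {γ}
  {α,β,δ,ζ}  = {α,δ,ζ} ∪ {α,β,ζ}
  {α,δ,ε,ζ}  = {α,δ,ζ} ∪ {α,ε,ζ}
  — 29 sets.
Round 4. New:
  {β,γ}  = S∖{α,δ,ε,ζ}
  {γ,ε}  = S∖{α,β,δ,ζ}
  {β,δ,ε}  = S∖{α,γ,ζ}
  — 32 sets.
Round 5 adds nothing — fixpoint reached.

|σ(𝒜)| = 32.  σ(𝒜) = { {}, {β}, {γ}, {δ}, {ε}, {α,ζ}, {β,γ}, {β,δ}, {β,ε}, {γ,δ}, {γ,ε}, {δ,ε}, {α,β,ζ}, {α,γ,ζ}, {α,δ,ζ}, {α,ε,ζ}, {β,γ,δ}, {β,γ,ε}, {β,δ,ε}, {γ,δ,ε}, {α,β,γ,ζ}, {α,β,δ,ζ}, {α,β,ε,ζ}, {α,γ,δ,ζ}, {α,γ,ε,ζ}, {α,δ,ε,ζ}, {β,γ,δ,ε}, {α,β,γ,δ,ζ}, {α,β,γ,ε,ζ}, {α,β,δ,ε,ζ}, {α,γ,δ,ε,ζ}, S }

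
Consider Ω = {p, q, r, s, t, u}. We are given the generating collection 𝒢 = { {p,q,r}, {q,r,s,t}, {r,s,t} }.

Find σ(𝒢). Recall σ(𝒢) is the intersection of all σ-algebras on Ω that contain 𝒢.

Initial family (5 sets): { {}, {p,q,r}, {r,s,t}, {q,r,s,t}, Ω }.
Round 1 (4 new):
  {p,u}  = complement {q,r,s,t}
  {p,q,u}  = complement {r,s,t}
  {s,t,u}  = complement {p,q,r}
  {p,q,r,s,t}  = {r,s,t} ∪ {p,q,r}
  — 9 sets.
Round 2. New:
  {u}  = complement {p,q,r,s,t}
  {p,q,r,u}  = {p,q,r} ∪ {p,u}
  {p,s,t,u}  = {p,u} ∪ {s,t,u}
  {r,s,t,u}  = {r,s,t} ∪ {s,t,u}
  {p,q,s,t,u}  = {p,q,u} ∪ {s,t,u}
  {p,r,s,t,u}  = {r,s,t} ∪ {p,u}
  {q,r,s,t,u}  = {q,r,s,t} ∪ {s,t,u}
  — 16 sets.
Round 3: 6 new —
  {p}  = complement {q,r,s,t,u}
  {q}  = complement {p,r,s,t,u}
  {r}  = complement {p,q,s,t,u}
  {p,q}  = complement {r,s,t,u}
  {q,r}  = complement {p,s,t,u}
  {s,t}  = complement {p,q,r,u}
  — 22 sets.
Round 4: 10 new —
  {p,r}  = {r} ∪ {p}
  {q,u}  = {q} ∪ {u}
  {r,u}  = {u} ∪ {r}
  {p,r,u}  = {p,u} ∪ {r}
  {p,s,t}  = {s,t} ∪ {p}
  {q,r,u}  = {u} ∪ {q,r}
  {q,s,t}  = {q} ∪ {s,t}
  {p,q,s,t}  = {p,q} ∪ {s,t}
  {p,r,s,t}  = {r,s,t} ∪ {p}
  {q,s,t,u}  = {q} ∪ {s,t,u}
  — 32 sets.
Round 5 adds nothing — fixpoint reached.

Hence σ(𝒢) has 32 members: { {}, {p}, {q}, {r}, {u}, {p,q}, {p,r}, {p,u}, {q,r}, {q,u}, {r,u}, {s,t}, {p,q,r}, {p,q,u}, {p,r,u}, {p,s,t}, {q,r,u}, {q,s,t}, {r,s,t}, {s,t,u}, {p,q,r,u}, {p,q,s,t}, {p,r,s,t}, {p,s,t,u}, {q,r,s,t}, {q,s,t,u}, {r,s,t,u}, {p,q,r,s,t}, {p,q,s,t,u}, {p,r,s,t,u}, {q,r,s,t,u}, Ω }.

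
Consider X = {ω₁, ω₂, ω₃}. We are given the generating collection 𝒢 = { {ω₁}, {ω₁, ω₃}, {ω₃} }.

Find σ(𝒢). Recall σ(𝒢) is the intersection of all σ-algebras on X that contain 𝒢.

Seed the family with 𝒢 together with ∅ and X: { {}, {ω₁}, {ω₃}, {ω₁, ω₃}, X }.
Step 1: 3 new —
  {ω₂}  = complement {ω₁, ω₃}
  {ω₁, ω₂}  = complement {ω₃}
  {ω₂, ω₃}  = complement {ω₁}
  |family| = 8
After Step 2 the family is unchanged; done.

Therefore σ(𝒢) = { {}, {ω₁}, {ω₂}, {ω₃}, {ω₁, ω₂}, {ω₁, ω₃}, {ω₂, ω₃}, X } (|σ(𝒢)| = 8).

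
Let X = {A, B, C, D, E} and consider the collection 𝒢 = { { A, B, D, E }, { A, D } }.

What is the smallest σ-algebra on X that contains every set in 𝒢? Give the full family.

Initial family (4 sets): { {  }, { A, D }, { A, B, D, E }, X }.
Step 1: 2 new —
  { C }  = X∖{ A, B, D, E }
  { B, C, E }  = X∖{ A, D }
Step 2. New:
  { A, C, D }  = { C } ∪ { A, D }
Step 3 (1 new):
  { B, E }  = X∖{ A, C, D }
Step 4: stable.

|σ(𝒢)| = 8.  σ(𝒢) = { {  }, { C }, { A, D }, { B, E }, { A, C, D }, { B, C, E }, { A, B, D, E }, X }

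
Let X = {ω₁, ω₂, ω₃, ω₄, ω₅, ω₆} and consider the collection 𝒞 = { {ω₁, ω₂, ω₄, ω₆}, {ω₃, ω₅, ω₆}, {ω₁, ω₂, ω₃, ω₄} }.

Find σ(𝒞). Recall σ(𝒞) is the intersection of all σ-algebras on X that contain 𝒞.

σ(𝒞) (16 sets): { {}, {ω₃}, {ω₅}, {ω₆}, {ω₃, ω₅}, {ω₃, ω₆}, {ω₅, ω₆}, {ω₁, ω₂, ω₄}, {ω₃, ω₅, ω₆}, {ω₁, ω₂, ω₃, ω₄}, {ω₁, ω₂, ω₄, ω₅}, {ω₁, ω₂, ω₄, ω₆}, {ω₁, ω₂, ω₃, ω₄, ω₅}, {ω₁, ω₂, ω₃, ω₄, ω₆}, {ω₁, ω₂, ω₄, ω₅, ω₆}, X }

Derivation:
Start: 𝒞 ∪ {∅, X} = { {}, {ω₃, ω₅, ω₆}, {ω₁, ω₂, ω₃, ω₄}, {ω₁, ω₂, ω₄, ω₆}, X }.
Round 1: 4 new —
  {ω₃, ω₅}  = X∖{ω₁, ω₂, ω₄, ω₆}
  {ω₅, ω₆}  = X∖{ω₁, ω₂, ω₃, ω₄}
  {ω₁, ω₂, ω₄}  = X∖{ω₃, ω₅, ω₆}
  {ω₁, ω₂, ω₃, ω₄, ω₆}  = {ω₁, ω₂, ω₄, ω₆} ∪ {ω₁, ω₂, ω₃, ω₄}
  (now 9)
Round 2 (3 new):
  {ω₅}  = X∖{ω₁, ω₂, ω₃, ω₄, ω₆}
  {ω₁, ω₂, ω₃, ω₄, ω₅}  = {ω₁, ω₂, ω₄} ∪ {ω₃, ω₅}
  {ω₁, ω₂, ω₄, ω₅, ω₆}  = {ω₁, ω₂, ω₄, ω₆} ∪ {ω₅, ω₆}
  (now 12)
Round 3. New:
  {ω₃}  = X∖{ω₁, ω₂, ω₄, ω₅, ω₆}
  {ω₆}  = X∖{ω₁, ω₂, ω₃, ω₄, ω₅}
  {ω₁, ω₂, ω₄, ω₅}  = {ω₁, ω₂, ω₄} ∪ {ω₅}
  (now 15)
Round 4 (1 new):
  {ω₃, ω₆}  = X∖{ω₁, ω₂, ω₄, ω₅}
  (now 16)
Round 5: closed — nothing new.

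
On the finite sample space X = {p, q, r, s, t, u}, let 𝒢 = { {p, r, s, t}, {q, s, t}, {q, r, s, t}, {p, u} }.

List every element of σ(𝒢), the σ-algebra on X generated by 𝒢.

Answer: σ(𝒢) = { {}, {p}, {q}, {r}, {u}, {p, q}, {p, r}, {p, u}, {q, r}, {q, u}, {r, u}, {s, t}, {p, q, r}, {p, q, u}, {p, r, u}, {p, s, t}, {q, r, u}, {q, s, t}, {r, s, t}, {s, t, u}, {p, q, r, u}, {p, q, s, t}, {p, r, s, t}, {p, s, t, u}, {q, r, s, t}, {q, s, t, u}, {r, s, t, u}, {p, q, r, s, t}, {p, q, s, t, u}, {p, r, s, t, u}, {q, r, s, t, u}, X }

Trace:
Initial family (6 sets): { {}, {p, u}, {q, s, t}, {p, r, s, t}, {q, r, s, t}, X }.
Pass 1. New:
  {q, u}  = complement {p, r, s, t}
  {p, r, u}  = complement {q, s, t}
  {p, q, r, s, t}  = {p, r, s, t} ∪ {q, r, s, t}
  {p, q, s, t, u}  = {p, u} ∪ {q, s, t}
  {p, r, s, t, u}  = {p, r, s, t} ∪ {p, u}
  — 11 sets.
Pass 2: 7 new —
  {q}  = complement {p, r, s, t, u}
  {r}  = complement {p, q, s, t, u}
  {u}  = complement {p, q, r, s, t}
  {p, q, u}  = {p, u} ∪ {q, u}
  {p, q, r, u}  = {p, r, u} ∪ {q, u}
  {q, s, t, u}  = {q, u} ∪ {q, s, t}
  {q, r, s, t, u}  = {q, u} ∪ {q, r, s, t}
  — 18 sets.
Pass 3 (7 new):
  {p}  = complement {q, r, s, t, u}
  {p, r}  = complement {q, s, t, u}
  {q, r}  = {r} ∪ {q}
  {r, u}  = {r} ∪ {u}
  {s, t}  = complement {p, q, r, u}
  {q, r, u}  = {r} ∪ {q, u}
  {r, s, t}  = complement {p, q, u}
  — 25 sets.
Pass 4: +7 →
  {p, q}  = {q} ∪ {p}
  {p, q, r}  = {q} ∪ {p, r}
  {p, s, t}  = complement {q, r, u}
  {s, t, u}  = {u} ∪ {s, t}
  {p, q, s, t}  = complement {r, u}
  {p, s, t, u}  = complement {q, r}
  {r, s, t, u}  = {r, s, t} ∪ {u}
  — 32 sets.
Pass 5: no new sets; the family is a σ-algebra.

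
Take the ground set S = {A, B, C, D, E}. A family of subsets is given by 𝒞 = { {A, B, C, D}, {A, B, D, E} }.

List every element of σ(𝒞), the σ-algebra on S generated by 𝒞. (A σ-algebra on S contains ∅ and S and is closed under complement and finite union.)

σ(𝒞) = { ∅, {C}, {E}, {C, E}, {A, B, D}, {A, B, C, D}, {A, B, D, E}, S }

Check:
Take S₀ = 𝒞 ∪ {∅, S} = { ∅, {A, B, C, D}, {A, B, D, E}, S }.
Iteration 1 adds 2:
  {C}  = complement {A, B, D, E}
  {E}  = complement {A, B, C, D}
  — 6 sets.
Iteration 2 adds 1:
  {C, E}  = {C} ∪ {E}
  — 7 sets.
Iteration 3 adds 1:
  {A, B, D}  = complement {C, E}
  — 8 sets.
Iteration 4: already closed under ᶜ and ∪.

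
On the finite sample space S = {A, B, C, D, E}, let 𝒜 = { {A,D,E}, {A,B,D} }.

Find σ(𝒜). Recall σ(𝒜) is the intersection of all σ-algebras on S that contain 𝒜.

Answer: σ(𝒜) = { {}, {B}, {C}, {E}, {A,D}, {B,C}, {B,E}, {C,E}, {A,B,D}, {A,C,D}, {A,D,E}, {B,C,E}, {A,B,C,D}, {A,B,D,E}, {A,C,D,E}, S }

Derivation:
Begin from { {}, {A,B,D}, {A,D,E}, S } (that is, 𝒜 plus ∅ and S).
Round 1. New:
  {B,C}  = S∖{A,D,E}
  {C,E}  = S∖{A,B,D}
  {A,B,D,E}  = {A,B,D} ∪ {A,D,E}
  — 7 sets.
Round 2. New:
  {C}  = S∖{A,B,D,E}
  {B,C,E}  = {B,C} ∪ {C,E}
  {A,B,C,D}  = {B,C} ∪ {A,B,D}
  {A,C,D,E}  = {A,D,E} ∪ {C,E}
  — 11 sets.
Round 3 (3 new):
  {B}  = S∖{A,C,D,E}
  {E}  = S∖{A,B,C,D}
  {A,D}  = S∖{B,C,E}
  — 14 sets.
Round 4. New:
  {B,E}  = {B} ∪ {E}
  {A,C,D}  = {C} ∪ {A,D}
  — 16 sets.
Round 5: no new sets; the family is a σ-algebra.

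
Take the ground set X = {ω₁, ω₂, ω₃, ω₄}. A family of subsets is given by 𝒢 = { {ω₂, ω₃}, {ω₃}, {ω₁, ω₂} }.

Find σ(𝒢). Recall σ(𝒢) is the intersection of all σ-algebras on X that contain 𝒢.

Begin from { {}, {ω₃}, {ω₁, ω₂}, {ω₂, ω₃}, X } (that is, 𝒢 plus ∅ and X).
Round 1: 4 new —
  {ω₁, ω₄}  = {ω₂, ω₃}ᶜ
  {ω₃, ω₄}  = {ω₁, ω₂}ᶜ
  {ω₁, ω₂, ω₃}  = {ω₃} ∪ {ω₁, ω₂}
  {ω₁, ω₂, ω₄}  = {ω₃}ᶜ
  [9 total]
Round 2 adds 3:
  {ω₄}  = {ω₁, ω₂, ω₃}ᶜ
  {ω₁, ω₃, ω₄}  = {ω₃, ω₄} ∪ {ω₁, ω₄}
  {ω₂, ω₃, ω₄}  = {ω₃, ω₄} ∪ {ω₂, ω₃}
  [12 total]
Round 3: 2 new —
  {ω₁}  = {ω₂, ω₃, ω₄}ᶜ
  {ω₂}  = {ω₁, ω₃, ω₄}ᶜ
  [14 total]
Round 4 adds 2:
  {ω₁, ω₃}  = {ω₃} ∪ {ω₁}
  {ω₂, ω₄}  = {ω₄} ∪ {ω₂}
  [16 total]
Round 5: closed — nothing new.

Therefore σ(𝒢) = { {}, {ω₁}, {ω₂}, {ω₃}, {ω₄}, {ω₁, ω₂}, {ω₁, ω₃}, {ω₁, ω₄}, {ω₂, ω₃}, {ω₂, ω₄}, {ω₃, ω₄}, {ω₁, ω₂, ω₃}, {ω₁, ω₂, ω₄}, {ω₁, ω₃, ω₄}, {ω₂, ω₃, ω₄}, X } (|σ(𝒢)| = 16).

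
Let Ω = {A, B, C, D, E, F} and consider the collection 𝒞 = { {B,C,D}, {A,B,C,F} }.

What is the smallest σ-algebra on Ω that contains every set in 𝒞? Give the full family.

Start: 𝒞 ∪ {∅, Ω} = { {}, {B,C,D}, {A,B,C,F}, Ω }.
Pass 1: 3 new —
  {D,E}  = ᶜ of {A,B,C,F}
  {A,E,F}  = ᶜ of {B,C,D}
  {A,B,C,D,F}  = {A,B,C,F} ∪ {B,C,D}
Pass 2. New:
  {E}  = ᶜ of {A,B,C,D,F}
  {A,D,E,F}  = {D,E} ∪ {A,E,F}
  {B,C,D,E}  = {D,E} ∪ {B,C,D}
  {A,B,C,E,F}  = {A,E,F} ∪ {A,B,C,F}
Pass 3: +3 →
  {D}  = ᶜ of {A,B,C,E,F}
  {A,F}  = ᶜ of {B,C,D,E}
  {B,C}  = ᶜ of {A,D,E,F}
Pass 4. New:
  {A,D,F}  = {A,F} ∪ {D}
  {B,C,E}  = {B,C} ∪ {E}
Pass 5: already closed under ᶜ and ∪.

σ(𝒞) = { {}, {D}, {E}, {A,F}, {B,C}, {D,E}, {A,D,F}, {A,E,F}, {B,C,D}, {B,C,E}, {A,B,C,F}, {A,D,E,F}, {B,C,D,E}, {A,B,C,D,F}, {A,B,C,E,F}, Ω }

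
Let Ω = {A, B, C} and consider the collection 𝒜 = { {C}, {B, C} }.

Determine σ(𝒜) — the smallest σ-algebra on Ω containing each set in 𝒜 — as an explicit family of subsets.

σ(𝒜) (8 sets): { {}, {A}, {B}, {C}, {A, B}, {A, C}, {B, C}, Ω }

Derivation:
Begin from { {}, {C}, {B, C}, Ω } (that is, 𝒜 plus ∅ and Ω).
Round 1 (2 new):
  {A}  = complement {B, C}
  {A, B}  = complement {C}
  |family| = 6
Round 2 (1 new):
  {A, C}  = {C} ∪ {A}
  |family| = 7
Round 3: +1 →
  {B}  = complement {A, C}
  |family| = 8
Round 4 adds nothing — fixpoint reached.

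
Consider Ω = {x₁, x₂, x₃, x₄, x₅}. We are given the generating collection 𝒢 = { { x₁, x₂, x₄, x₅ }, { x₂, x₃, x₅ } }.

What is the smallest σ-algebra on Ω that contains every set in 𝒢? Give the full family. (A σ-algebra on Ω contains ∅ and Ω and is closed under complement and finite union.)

|σ(𝒢)| = 8.  σ(𝒢) = { ∅, { x₃ }, { x₁, x₄ }, { x₂, x₅ }, { x₁, x₃, x₄ }, { x₂, x₃, x₅ }, { x₁, x₂, x₄, x₅ }, Ω }

Derivation:
Start: 𝒢 ∪ {∅, Ω} = { ∅, { x₂, x₃, x₅ }, { x₁, x₂, x₄, x₅ }, Ω }.
Step 1. New:
  { x₃ }  = complement { x₁, x₂, x₄, x₅ }
  { x₁, x₄ }  = complement { x₂, x₃, x₅ }
  — 6 sets.
Step 2 adds 1:
  { x₁, x₃, x₄ }  = { x₃ } ∪ { x₁, x₄ }
  — 7 sets.
Step 3 (1 new):
  { x₂, x₅ }  = complement { x₁, x₃, x₄ }
  — 8 sets.
Step 4: closed — nothing new.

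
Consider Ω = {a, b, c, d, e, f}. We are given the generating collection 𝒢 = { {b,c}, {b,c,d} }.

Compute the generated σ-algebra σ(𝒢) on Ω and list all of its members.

Start: 𝒢 ∪ {∅, Ω} = { {}, {b,c}, {b,c,d}, Ω }.
Round 1 adds 2:
  {a,e,f}  = ᶜ of {b,c,d}
  {a,d,e,f}  = ᶜ of {b,c}
  [6 total]
Round 2 adds 1:
  {a,b,c,e,f}  = {b,c} ∪ {a,e,f}
  [7 total]
Round 3 (1 new):
  {d}  = ᶜ of {a,b,c,e,f}
  [8 total]
Round 4: no new sets; the family is a σ-algebra.

Hence σ(𝒢) has 8 members: { {}, {d}, {b,c}, {a,e,f}, {b,c,d}, {a,d,e,f}, {a,b,c,e,f}, Ω }.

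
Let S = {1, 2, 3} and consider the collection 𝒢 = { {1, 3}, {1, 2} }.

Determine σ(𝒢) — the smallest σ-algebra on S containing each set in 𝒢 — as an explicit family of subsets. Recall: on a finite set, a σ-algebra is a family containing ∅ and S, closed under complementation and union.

|σ(𝒢)| = 8.  σ(𝒢) = { {}, {1}, {2}, {3}, {1, 2}, {1, 3}, {2, 3}, S }

Check:
Initial family (4 sets): { {}, {1, 2}, {1, 3}, S }.
Step 1. New:
  {2}  = ᶜ of {1, 3}
  {3}  = ᶜ of {1, 2}
  |family| = 6
Step 2 (1 new):
  {2, 3}  = {3} ∪ {2}
  |family| = 7
Step 3: 1 new —
  {1}  = ᶜ of {2, 3}
  |family| = 8
Step 4: closed — nothing new.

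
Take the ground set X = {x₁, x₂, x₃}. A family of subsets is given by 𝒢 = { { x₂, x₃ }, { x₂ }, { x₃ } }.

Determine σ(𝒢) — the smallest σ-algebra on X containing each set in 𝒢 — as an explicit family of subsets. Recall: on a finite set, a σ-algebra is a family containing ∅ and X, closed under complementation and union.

Answer: σ(𝒢) = { {  }, { x₁ }, { x₂ }, { x₃ }, { x₁, x₂ }, { x₁, x₃ }, { x₂, x₃ }, X }

Working:
Seed the family with 𝒢 together with ∅ and X: { {  }, { x₂ }, { x₃ }, { x₂, x₃ }, X }.
Round 1 adds 3:
  { x₁ }  = X∖{ x₂, x₃ }
  { x₁, x₂ }  = X∖{ x₃ }
  { x₁, x₃ }  = X∖{ x₂ }
  (now 8)
Round 2: already closed under ᶜ and ∪.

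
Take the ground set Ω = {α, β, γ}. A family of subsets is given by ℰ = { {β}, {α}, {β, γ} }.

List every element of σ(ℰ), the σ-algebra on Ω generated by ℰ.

|σ(ℰ)| = 8.  σ(ℰ) = { ∅, {α}, {β}, {γ}, {α, β}, {α, γ}, {β, γ}, Ω }

Derivation:
Seed the family with ℰ together with ∅ and Ω: { ∅, {α}, {β}, {β, γ}, Ω }.
Iteration 1 (2 new):
  {α, β}  = {β} ∪ {α}
  {α, γ}  = ᶜ of {β}
  — 7 sets.
Iteration 2 (1 new):
  {γ}  = ᶜ of {α, β}
  — 8 sets.
Iteration 3: no new sets; the family is a σ-algebra.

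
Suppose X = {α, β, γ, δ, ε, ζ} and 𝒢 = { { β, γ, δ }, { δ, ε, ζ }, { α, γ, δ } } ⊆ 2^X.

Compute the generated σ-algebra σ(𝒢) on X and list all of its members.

|σ(𝒢)| = 32.  σ(𝒢) = { {}, { α }, { β }, { γ }, { δ }, { α, β }, { α, γ }, { α, δ }, { β, γ }, { β, δ }, { γ, δ }, { ε, ζ }, { α, β, γ }, { α, β, δ }, { α, γ, δ }, { α, ε, ζ }, { β, γ, δ }, { β, ε, ζ }, { γ, ε, ζ }, { δ, ε, ζ }, { α, β, γ, δ }, { α, β, ε, ζ }, { α, γ, ε, ζ }, { α, δ, ε, ζ }, { β, γ, ε, ζ }, { β, δ, ε, ζ }, { γ, δ, ε, ζ }, { α, β, γ, ε, ζ }, { α, β, δ, ε, ζ }, { α, γ, δ, ε, ζ }, { β, γ, δ, ε, ζ }, X }

Derivation:
Take S₀ = 𝒢 ∪ {∅, X} = { {}, { α, γ, δ }, { β, γ, δ }, { δ, ε, ζ }, X }.
Iteration 1 (6 new):
  { α, β, γ }  = complement { δ, ε, ζ }
  { α, ε, ζ }  = complement { β, γ, δ }
  { β, ε, ζ }  = complement { α, γ, δ }
  { α, β, γ, δ }  = { α, γ, δ } ∪ { β, γ, δ }
  { α, γ, δ, ε, ζ }  = { α, γ, δ } ∪ { δ, ε, ζ }
  { β, γ, δ, ε, ζ }  = { β, γ, δ } ∪ { δ, ε, ζ }
  (now 11)
Iteration 2 adds 7:
  { α }  = complement { β, γ, δ, ε, ζ }
  { β }  = complement { α, γ, δ, ε, ζ }
  { ε, ζ }  = complement { α, β, γ, δ }
  { α, β, ε, ζ }  = { β, ε, ζ } ∪ { α, ε, ζ }
  { α, δ, ε, ζ }  = { α, ε, ζ } ∪ { δ, ε, ζ }
  { β, δ, ε, ζ }  = { β, ε, ζ } ∪ { δ, ε, ζ }
  { α, β, γ, ε, ζ }  = { α, β, γ } ∪ { β, ε, ζ }
  (now 18)
Iteration 3 adds 6:
  { δ }  = complement { α, β, γ, ε, ζ }
  { α, β }  = { β } ∪ { α }
  { α, γ }  = complement { β, δ, ε, ζ }
  { β, γ }  = complement { α, δ, ε, ζ }
  { γ, δ }  = complement { α, β, ε, ζ }
  { α, β, δ, ε, ζ }  = { β, δ, ε, ζ } ∪ { α, ε, ζ }
  (now 24)
Iteration 4 (7 new):
  { γ }  = complement { α, β, δ, ε, ζ }
  { α, δ }  = { α } ∪ { δ }
  { β, δ }  = { β } ∪ { δ }
  { α, β, δ }  = { α, β } ∪ { δ }
  { α, γ, ε, ζ }  = { ε, ζ } ∪ { α, γ }
  { β, γ, ε, ζ }  = { ε, ζ } ∪ { β, γ }
  { γ, δ, ε, ζ }  = complement { α, β }
  (now 31)
Iteration 5. New:
  { γ, ε, ζ }  = complement { α, β, δ }
  (now 32)
Iteration 6: closed — nothing new.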